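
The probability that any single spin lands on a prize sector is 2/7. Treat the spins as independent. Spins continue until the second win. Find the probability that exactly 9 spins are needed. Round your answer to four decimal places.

Y = trial on which the second success occurs; negative binomial, r=2, p=0.285714.
P(Y=9) = C(8,1) · p^2 · (1−p)^7
= 8 · 0.081633 · 0.094865 = 0.061952

0.0620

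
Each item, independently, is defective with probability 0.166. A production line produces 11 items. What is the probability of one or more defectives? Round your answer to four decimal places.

P(at least one) = 1 − P(none) = 1 − (1 − 0.166)^11
= 1 − 0.135777 = 0.864223

0.8642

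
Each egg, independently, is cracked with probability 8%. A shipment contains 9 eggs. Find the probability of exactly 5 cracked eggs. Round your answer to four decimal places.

0.0003

X ~ Binomial(n=9, p=0.08).
P(X=5) = C(9,5) · p^5 · (1−p)^4
= 126 · 3.2768e-06 · 0.71639 = 0.000296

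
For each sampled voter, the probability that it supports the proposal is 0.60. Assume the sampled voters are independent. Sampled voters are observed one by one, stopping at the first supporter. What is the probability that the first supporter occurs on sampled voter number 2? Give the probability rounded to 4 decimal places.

0.2400

Geometric (trials to first success), p = 0.60.
P(Y = 2) = (1−p)^1 · p = 0.4 · 0.60 = 0.240000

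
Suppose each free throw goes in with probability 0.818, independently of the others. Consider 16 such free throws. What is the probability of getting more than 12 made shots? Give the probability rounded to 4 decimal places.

X ~ Binomial(16, 0.818); P(X ≥ 13) = Σ C(16,k) p^k (1−p)^(16−k) over k:
  k=13: C(16,13)·0.818^13·0.182^3 = 0.247854
  k=14: C(16,14)·0.818^14·0.182^2 = 0.238710
  k=15: C(16,15)·0.818^15·0.182^1 = 0.143051
  k=16: C(16,16)·0.818^16·0.182^0 = 0.040184
Total = 0.669798

0.6698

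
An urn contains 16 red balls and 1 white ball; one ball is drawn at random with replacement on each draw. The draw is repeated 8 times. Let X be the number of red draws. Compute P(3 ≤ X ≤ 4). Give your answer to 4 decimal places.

0.0007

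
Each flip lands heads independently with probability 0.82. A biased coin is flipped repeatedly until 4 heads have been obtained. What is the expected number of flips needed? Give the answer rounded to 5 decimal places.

4.87805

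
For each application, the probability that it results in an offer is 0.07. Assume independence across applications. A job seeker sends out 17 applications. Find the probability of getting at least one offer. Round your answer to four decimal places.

P(at least one) = 1 − P(none) = 1 − (1 − 0.07)^17
= 1 − 0.291213 = 0.708787

0.7088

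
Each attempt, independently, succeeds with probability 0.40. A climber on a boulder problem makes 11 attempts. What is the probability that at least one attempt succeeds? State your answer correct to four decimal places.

P(at least one) = 1 − P(none) = 1 − (1 − 0.40)^11
= 1 − 0.003628 = 0.996372

0.9964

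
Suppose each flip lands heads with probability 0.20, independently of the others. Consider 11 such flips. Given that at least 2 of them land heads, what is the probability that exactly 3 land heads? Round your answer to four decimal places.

0.3267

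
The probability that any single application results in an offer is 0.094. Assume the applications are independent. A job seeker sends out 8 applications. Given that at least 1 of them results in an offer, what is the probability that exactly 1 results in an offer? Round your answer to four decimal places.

X ~ Binomial(8, 0.094). Want P(X=1 | X≥1) = P(X=1) / P(X≥1).
P(X=1) = C(8,1)·0.094^1·0.906^7 = 0.376804
P(X≥1) = 1 − 0.453968 = 0.546032
Ratio = 0.376804 / 0.546032 = 0.690077

0.6901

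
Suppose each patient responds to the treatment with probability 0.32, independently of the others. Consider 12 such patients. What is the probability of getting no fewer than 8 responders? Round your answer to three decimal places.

0.014

X ~ Binomial(12, 0.32); P(X ≥ 8) = Σ C(12,k) p^k (1−p)^(12−k) over k:
  k=8: C(12,8)·0.32^8·0.68^4 = 0.01164
  k=9: C(12,9)·0.32^9·0.68^3 = 0.00243
  k=10: C(12,10)·0.32^10·0.68^2 = 0.00034
  k=11: C(12,11)·0.32^11·0.68^1 = 0.00003
  k=12: C(12,12)·0.32^12·0.68^0 = 0.00000
Total = 0.01445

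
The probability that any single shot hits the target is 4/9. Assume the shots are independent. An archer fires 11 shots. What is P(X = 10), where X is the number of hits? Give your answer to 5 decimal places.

0.00184

X ~ Binomial(n=11, p=0.444444).
P(X=10) = C(11,10) · p^10 · (1−p)^1
= 11 · 0.00030073 · 0.55556 = 0.0018378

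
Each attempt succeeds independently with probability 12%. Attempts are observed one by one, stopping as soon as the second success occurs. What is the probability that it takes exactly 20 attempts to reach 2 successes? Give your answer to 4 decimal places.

0.0274

Y = trial on which the second success occurs; negative binomial, r=2, p=0.12.
P(Y=20) = C(19,1) · p^2 · (1−p)^18
= 19 · 0.0144 · 0.10016 = 0.027403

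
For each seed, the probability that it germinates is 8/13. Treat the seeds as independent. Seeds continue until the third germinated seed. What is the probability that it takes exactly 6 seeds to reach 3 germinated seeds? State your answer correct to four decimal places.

0.1326

Y = trial on which the third success occurs; negative binomial, r=3, p=0.615385.
P(Y=6) = C(5,2) · p^3 · (1−p)^3
= 10 · 0.23305 · 0.056896 = 0.132593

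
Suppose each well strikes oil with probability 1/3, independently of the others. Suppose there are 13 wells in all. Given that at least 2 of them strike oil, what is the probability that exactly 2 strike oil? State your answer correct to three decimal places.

X ~ Binomial(13, 0.333333). Want P(X=2 | X≥2) = P(X=2) / P(X≥2).
P(X=2) = C(13,2)·0.333333^2·0.666667^11 = 0.10020
P(X≥2) = 1 − 0.00514 − 0.03340 = 0.96146
Ratio = 0.10020 / 0.96146 = 0.10421

0.104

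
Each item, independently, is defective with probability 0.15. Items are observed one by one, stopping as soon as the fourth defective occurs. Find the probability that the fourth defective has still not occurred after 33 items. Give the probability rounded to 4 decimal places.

0.2495

Needing more than 33 items ⇔ fewer than 4 successes in the first 33. With X ~ Binomial(33, 0.15), P(Y > 33) = P(X ≤ 3).
  k=0: C(33,0)·0.15^0·0.85^33 = 0.004686
  k=1: C(33,1)·0.15^1·0.85^32 = 0.027290
  k=2: C(33,2)·0.15^2·0.85^31 = 0.077055
  k=3: C(33,3)·0.15^3·0.85^30 = 0.140513
P(X ≤ 3) = 0.249545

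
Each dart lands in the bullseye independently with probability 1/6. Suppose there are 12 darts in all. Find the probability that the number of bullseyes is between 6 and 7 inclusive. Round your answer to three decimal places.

0.008

X ~ Binomial(12, 0.166667); P(6 ≤ X ≤ 7) = Σ C(12,k) p^k (1−p)^(12−k) over k:
  k=6: C(12,6)·0.166667^6·0.833333^6 = 0.00663
  k=7: C(12,7)·0.166667^7·0.833333^5 = 0.00114
Total = 0.00777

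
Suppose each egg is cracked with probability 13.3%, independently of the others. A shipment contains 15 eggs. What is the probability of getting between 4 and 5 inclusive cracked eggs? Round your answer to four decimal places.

0.1189

X ~ Binomial(15, 0.133); P(4 ≤ X ≤ 5) = Σ C(15,k) p^k (1−p)^(15−k) over k:
  k=4: C(15,4)·0.133^4·0.867^11 = 0.088869
  k=5: C(15,5)·0.133^5·0.867^10 = 0.029992
Total = 0.118861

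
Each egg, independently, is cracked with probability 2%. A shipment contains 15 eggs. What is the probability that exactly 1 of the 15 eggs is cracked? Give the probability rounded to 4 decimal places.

X ~ Binomial(n=15, p=0.02).
P(X=1) = C(15,1) · p^1 · (1−p)^14
= 15 · 0.02 · 0.75364 = 0.226093

0.2261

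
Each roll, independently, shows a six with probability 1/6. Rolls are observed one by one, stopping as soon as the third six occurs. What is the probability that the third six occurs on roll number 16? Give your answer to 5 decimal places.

Y = trial on which the third success occurs; negative binomial, r=3, p=0.166667.
P(Y=16) = C(15,2) · p^3 · (1−p)^13
= 105 · 0.0046296 · 0.093464 = 0.0454338

0.04543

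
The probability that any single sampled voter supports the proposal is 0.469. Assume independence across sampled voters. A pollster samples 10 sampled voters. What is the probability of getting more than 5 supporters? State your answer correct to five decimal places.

0.30340

X ~ Binomial(10, 0.469); P(X ≥ 6) = Σ C(10,k) p^k (1−p)^(10−k) over k:
  k=6: C(10,6)·0.469^6·0.531^4 = 0.1776783
  k=7: C(10,7)·0.469^7·0.531^3 = 0.0896757
  k=8: C(10,8)·0.469^8·0.531^2 = 0.0297019
  k=9: C(10,9)·0.469^9·0.531^1 = 0.0058298
  k=10: C(10,10)·0.469^10·0.531^0 = 0.0005149
Total = 0.3034006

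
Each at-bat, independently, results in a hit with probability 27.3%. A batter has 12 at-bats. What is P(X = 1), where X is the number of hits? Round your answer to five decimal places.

X ~ Binomial(n=12, p=0.273).
P(X=1) = C(12,1) · p^1 · (1−p)^11
= 12 · 0.273 · 0.029983 = 0.0982251

0.09823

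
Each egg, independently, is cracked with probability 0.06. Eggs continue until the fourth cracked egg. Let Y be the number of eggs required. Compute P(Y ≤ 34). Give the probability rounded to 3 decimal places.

Finishing within 34 eggs ⇔ at least 4 successes in the first 34. With X ~ Binomial(34, 0.06), P(Y ≤ 34) = 1 − P(X ≤ 3).
  k=0: C(34,0)·0.06^0·0.94^34 = 0.12200
  k=1: C(34,1)·0.06^1·0.94^33 = 0.26476
  k=2: C(34,2)·0.06^2·0.94^32 = 0.27884
  k=3: C(34,3)·0.06^3·0.94^31 = 0.18985
1 − 0.85544 = 0.14456

0.145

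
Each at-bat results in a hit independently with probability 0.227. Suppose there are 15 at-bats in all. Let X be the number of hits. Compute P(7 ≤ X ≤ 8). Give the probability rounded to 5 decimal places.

X ~ Binomial(15, 0.227); P(7 ≤ X ≤ 8) = Σ C(15,k) p^k (1−p)^(15−k) over k:
  k=7: C(15,7)·0.227^7·0.773^8 = 0.0254780
  k=8: C(15,8)·0.227^8·0.773^7 = 0.0074819
Total = 0.0329599

0.03296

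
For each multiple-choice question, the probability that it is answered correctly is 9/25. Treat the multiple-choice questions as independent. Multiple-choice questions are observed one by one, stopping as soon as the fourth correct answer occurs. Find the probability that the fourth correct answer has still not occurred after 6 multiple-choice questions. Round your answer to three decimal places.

0.871

Needing more than 6 multiple-choice questions ⇔ fewer than 4 successes in the first 6. With X ~ Binomial(6, 0.36), P(Y > 6) = P(X ≤ 3).
  k=0: C(6,0)·0.36^0·0.64^6 = 0.06872
  k=1: C(6,1)·0.36^1·0.64^5 = 0.23193
  k=2: C(6,2)·0.36^2·0.64^4 = 0.32615
  k=3: C(6,3)·0.36^3·0.64^3 = 0.24461
P(X ≤ 3) = 0.87141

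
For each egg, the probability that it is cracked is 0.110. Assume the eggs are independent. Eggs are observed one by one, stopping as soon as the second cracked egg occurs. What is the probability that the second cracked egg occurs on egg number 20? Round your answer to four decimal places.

Y = trial on which the second success occurs; negative binomial, r=2, p=0.11.
P(Y=20) = C(19,1) · p^2 · (1−p)^18
= 19 · 0.0121 · 0.12275 = 0.028220

0.0282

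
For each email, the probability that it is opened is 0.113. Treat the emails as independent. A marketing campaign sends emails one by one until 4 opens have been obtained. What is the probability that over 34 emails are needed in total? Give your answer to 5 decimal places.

Needing more than 34 emails ⇔ fewer than 4 successes in the first 34. With X ~ Binomial(34, 0.113), P(Y > 34) = P(X ≤ 3).
  k=0: C(34,0)·0.113^0·0.887^34 = 0.0169591
  k=1: C(34,1)·0.113^1·0.887^33 = 0.0734576
  k=2: C(34,2)·0.113^2·0.887^32 = 0.1544101
  k=3: C(34,3)·0.113^3·0.887^31 = 0.2098259
P(X ≤ 3) = 0.4546527

0.45465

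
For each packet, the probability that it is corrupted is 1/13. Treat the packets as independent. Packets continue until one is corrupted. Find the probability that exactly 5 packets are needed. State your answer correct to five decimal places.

Geometric (trials to first success), p = 0.076923.
P(Y = 5) = (1−p)^4 · p = 0.72602 · 0.076923 = 0.0558481

0.05585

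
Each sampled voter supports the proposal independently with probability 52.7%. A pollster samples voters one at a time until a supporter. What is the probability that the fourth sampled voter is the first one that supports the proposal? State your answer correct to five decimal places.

Geometric (trials to first success), p = 0.527.
P(Y = 4) = (1−p)^3 · p = 0.10582 · 0.527 = 0.0557692

0.05577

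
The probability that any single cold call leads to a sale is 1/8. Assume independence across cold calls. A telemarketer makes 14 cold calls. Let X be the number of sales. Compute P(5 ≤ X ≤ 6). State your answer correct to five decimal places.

0.02231

X ~ Binomial(14, 0.125); P(5 ≤ X ≤ 6) = Σ C(14,k) p^k (1−p)^(14−k) over k:
  k=5: C(14,5)·0.125^5·0.875^9 = 0.0183690
  k=6: C(14,6)·0.125^6·0.875^8 = 0.0039362
Total = 0.0223053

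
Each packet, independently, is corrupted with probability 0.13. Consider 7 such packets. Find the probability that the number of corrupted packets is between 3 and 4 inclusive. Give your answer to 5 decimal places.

0.05064

X ~ Binomial(7, 0.13); P(3 ≤ X ≤ 4) = Σ C(7,k) p^k (1−p)^(7−k) over k:
  k=3: C(7,3)·0.13^3·0.87^4 = 0.0440530
  k=4: C(7,4)·0.13^4·0.87^3 = 0.0065826
Total = 0.0506356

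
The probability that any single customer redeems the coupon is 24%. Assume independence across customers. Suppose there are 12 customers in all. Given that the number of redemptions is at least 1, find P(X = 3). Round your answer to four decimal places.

0.2672

X ~ Binomial(12, 0.24). Want P(X=3 | X≥1) = P(X=3) / P(X≥1).
P(X=3) = C(12,3)·0.24^3·0.76^9 = 0.257264
P(X≥1) = 1 − 0.037133 = 0.962867
Ratio = 0.257264 / 0.962867 = 0.267185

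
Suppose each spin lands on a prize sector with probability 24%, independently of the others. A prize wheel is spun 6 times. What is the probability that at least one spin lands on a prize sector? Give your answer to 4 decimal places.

P(at least one) = 1 − P(none) = 1 − (1 − 0.24)^6
= 1 − 0.192700 = 0.807300

0.8073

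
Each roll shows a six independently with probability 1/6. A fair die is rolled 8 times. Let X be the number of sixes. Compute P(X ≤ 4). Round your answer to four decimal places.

0.9954

X ~ Binomial(8, 0.166667); P(X ≤ 4) = Σ C(8,k) p^k (1−p)^(8−k) over k:
  k=0: C(8,0)·0.166667^0·0.833333^8 = 0.232568
  k=1: C(8,1)·0.166667^1·0.833333^7 = 0.372109
  k=2: C(8,2)·0.166667^2·0.833333^6 = 0.260476
  k=3: C(8,3)·0.166667^3·0.833333^5 = 0.104190
  k=4: C(8,4)·0.166667^4·0.833333^4 = 0.026048
Total = 0.995391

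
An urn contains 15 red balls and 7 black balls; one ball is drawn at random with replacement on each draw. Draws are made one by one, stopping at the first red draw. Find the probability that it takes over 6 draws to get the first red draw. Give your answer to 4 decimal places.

0.0010

Y = number of draws to the first success; geometric, p = 0.681818.
P(Y > 6) = P(first 6 all fail) = (1−p)^6 = 0.001038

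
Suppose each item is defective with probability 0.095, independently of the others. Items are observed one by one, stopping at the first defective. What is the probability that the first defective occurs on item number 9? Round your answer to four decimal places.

0.0427

Geometric (trials to first success), p = 0.095.
P(Y = 9) = (1−p)^8 · p = 0.44998 · 0.095 = 0.042748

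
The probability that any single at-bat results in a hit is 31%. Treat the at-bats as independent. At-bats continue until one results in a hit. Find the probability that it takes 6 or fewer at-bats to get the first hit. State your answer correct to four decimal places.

Y = number of at-bats to the first success; geometric, p = 0.31.
P(Y ≤ 6) = 1 − (1−p)^6 = 1 − 0.107918 = 0.892082

0.8921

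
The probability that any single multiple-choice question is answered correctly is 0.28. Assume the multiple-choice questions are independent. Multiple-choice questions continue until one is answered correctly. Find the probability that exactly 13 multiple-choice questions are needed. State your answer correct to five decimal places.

0.00543

Geometric (trials to first success), p = 0.28.
P(Y = 13) = (1−p)^12 · p = 0.019408 · 0.28 = 0.0054344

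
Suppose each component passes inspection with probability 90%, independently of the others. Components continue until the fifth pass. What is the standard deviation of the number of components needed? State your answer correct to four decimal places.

Y = total components until the fifth success; negative binomial with r=5, p=0.90.
SD(Y) = √[r(1−p)/p²] = √(0.617284) = 0.785674

0.7857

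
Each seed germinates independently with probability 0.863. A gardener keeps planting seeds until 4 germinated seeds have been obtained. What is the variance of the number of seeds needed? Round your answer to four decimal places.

Y = total seeds until the fourth success; negative binomial with r=4, p=0.863.
Var(Y) = r(1−p)/p² = 4·0.137 / 0.863² = 0.735799

0.7358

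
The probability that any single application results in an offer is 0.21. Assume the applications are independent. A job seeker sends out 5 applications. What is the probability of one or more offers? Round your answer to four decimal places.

P(at least one) = 1 − P(none) = 1 − (1 − 0.21)^5
= 1 − 0.307706 = 0.692294

0.6923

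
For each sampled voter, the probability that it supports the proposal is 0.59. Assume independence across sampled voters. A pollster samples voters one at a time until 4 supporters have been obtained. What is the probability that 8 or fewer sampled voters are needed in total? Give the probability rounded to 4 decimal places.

0.8105

Finishing within 8 sampled voters ⇔ at least 4 successes in the first 8. With X ~ Binomial(8, 0.59), P(Y ≤ 8) = 1 − P(X ≤ 3).
  k=0: C(8,0)·0.59^0·0.41^8 = 0.000798
  k=1: C(8,1)·0.59^1·0.41^7 = 0.009192
  k=2: C(8,2)·0.59^2·0.41^6 = 0.046298
  k=3: C(8,3)·0.59^3·0.41^5 = 0.133249
1 − 0.189538 = 0.810462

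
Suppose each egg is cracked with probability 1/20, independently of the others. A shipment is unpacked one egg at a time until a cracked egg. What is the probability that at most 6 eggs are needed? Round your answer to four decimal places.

0.2649

Y = number of eggs to the first success; geometric, p = 0.05.
P(Y ≤ 6) = 1 − (1−p)^6 = 1 − 0.735092 = 0.264908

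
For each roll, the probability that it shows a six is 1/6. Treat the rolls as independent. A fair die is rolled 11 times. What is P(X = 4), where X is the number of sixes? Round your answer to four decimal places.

0.0711

X ~ Binomial(n=11, p=0.166667).
P(X=4) = C(11,4) · p^4 · (1−p)^7
= 330 · 0.0007716 · 0.27908 = 0.071062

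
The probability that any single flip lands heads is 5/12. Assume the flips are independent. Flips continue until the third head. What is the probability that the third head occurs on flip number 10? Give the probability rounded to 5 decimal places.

0.05985

Y = trial on which the third success occurs; negative binomial, r=3, p=0.416667.
P(Y=10) = C(9,2) · p^3 · (1−p)^7
= 36 · 0.072338 · 0.022984 = 0.0598531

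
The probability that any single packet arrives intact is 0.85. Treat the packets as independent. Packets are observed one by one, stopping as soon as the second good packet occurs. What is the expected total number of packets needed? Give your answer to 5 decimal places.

2.35294

Y = total packets until the second success; negative binomial with r=2, p=0.85.
E[Y] = r / p = 2 / 0.85 = 2.3529412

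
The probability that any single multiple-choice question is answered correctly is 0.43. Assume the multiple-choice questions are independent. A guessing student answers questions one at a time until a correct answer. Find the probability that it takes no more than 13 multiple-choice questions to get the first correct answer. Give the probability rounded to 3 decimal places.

Y = number of multiple-choice questions to the first success; geometric, p = 0.43.
P(Y ≤ 13) = 1 − (1−p)^13 = 1 − 0.00067 = 0.99933

0.999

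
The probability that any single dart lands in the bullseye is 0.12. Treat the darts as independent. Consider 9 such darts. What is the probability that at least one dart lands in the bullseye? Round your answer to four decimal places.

P(at least one) = 1 − P(none) = 1 − (1 − 0.12)^9
= 1 − 0.316478 = 0.683522

0.6835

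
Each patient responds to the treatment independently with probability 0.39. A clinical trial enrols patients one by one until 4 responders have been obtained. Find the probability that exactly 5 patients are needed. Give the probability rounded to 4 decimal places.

0.0564

Y = trial on which the fourth success occurs; negative binomial, r=4, p=0.39.
P(Y=5) = C(4,3) · p^4 · (1−p)^1
= 4 · 0.023134 · 0.61 = 0.056448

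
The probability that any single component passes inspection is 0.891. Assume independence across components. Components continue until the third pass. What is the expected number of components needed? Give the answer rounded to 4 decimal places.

3.3670

Y = total components until the third success; negative binomial with r=3, p=0.891.
E[Y] = r / p = 3 / 0.891 = 3.367003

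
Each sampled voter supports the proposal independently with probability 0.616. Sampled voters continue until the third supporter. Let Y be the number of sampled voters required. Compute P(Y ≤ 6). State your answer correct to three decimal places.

Finishing within 6 sampled voters ⇔ at least 3 successes in the first 6. With X ~ Binomial(6, 0.616), P(Y ≤ 6) = 1 − P(X ≤ 2).
  k=0: C(6,0)·0.616^0·0.384^6 = 0.00321
  k=1: C(6,1)·0.616^1·0.384^5 = 0.03086
  k=2: C(6,2)·0.616^2·0.384^4 = 0.12376
1 − 0.15782 = 0.84218

0.842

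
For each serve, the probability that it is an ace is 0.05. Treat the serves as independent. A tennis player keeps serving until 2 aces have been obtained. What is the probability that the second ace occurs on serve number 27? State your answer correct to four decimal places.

Y = trial on which the second success occurs; negative binomial, r=2, p=0.05.
P(Y=27) = C(26,1) · p^2 · (1−p)^25
= 26 · 0.0025 · 0.27739 = 0.018030

0.0180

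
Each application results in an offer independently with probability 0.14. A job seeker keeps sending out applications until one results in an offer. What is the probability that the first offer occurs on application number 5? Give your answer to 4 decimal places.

0.0766

Geometric (trials to first success), p = 0.14.
P(Y = 5) = (1−p)^4 · p = 0.54701 · 0.14 = 0.076581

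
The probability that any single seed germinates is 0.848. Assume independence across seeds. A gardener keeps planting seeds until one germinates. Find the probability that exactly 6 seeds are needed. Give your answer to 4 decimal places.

0.0001

Geometric (trials to first success), p = 0.848.
P(Y = 6) = (1−p)^5 · p = 8.1137e-05 · 0.848 = 0.000069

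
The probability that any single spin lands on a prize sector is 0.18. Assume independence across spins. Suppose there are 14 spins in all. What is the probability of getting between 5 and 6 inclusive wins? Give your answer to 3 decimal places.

X ~ Binomial(14, 0.18); P(5 ≤ X ≤ 6) = Σ C(14,k) p^k (1−p)^(14−k) over k:
  k=5: C(14,5)·0.18^5·0.82^9 = 0.06341
  k=6: C(14,6)·0.18^6·0.82^8 = 0.02088
Total = 0.08429

0.084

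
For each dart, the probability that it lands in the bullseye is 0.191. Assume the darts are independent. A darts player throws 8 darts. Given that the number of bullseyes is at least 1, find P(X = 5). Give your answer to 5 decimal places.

X ~ Binomial(8, 0.191). Want P(X=5 | X≥1) = P(X=5) / P(X≥1).
P(X=5) = C(8,5)·0.191^5·0.809^3 = 0.0075370
P(X≥1) = 1 − 0.1834798 = 0.8165202
Ratio = 0.0075370 / 0.8165202 = 0.0092307

0.00923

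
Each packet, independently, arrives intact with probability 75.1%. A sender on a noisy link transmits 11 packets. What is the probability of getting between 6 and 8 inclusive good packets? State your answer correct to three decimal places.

0.508

X ~ Binomial(11, 0.751); P(6 ≤ X ≤ 8) = Σ C(11,k) p^k (1−p)^(11−k) over k:
  k=6: C(11,6)·0.751^6·0.249^5 = 0.07934
  k=7: C(11,7)·0.751^7·0.249^4 = 0.17092
  k=8: C(11,8)·0.751^8·0.249^3 = 0.25775
Total = 0.50801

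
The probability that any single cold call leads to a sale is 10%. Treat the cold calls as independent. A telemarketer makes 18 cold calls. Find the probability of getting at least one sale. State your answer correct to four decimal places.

P(at least one) = 1 − P(none) = 1 − (1 − 0.10)^18
= 1 − 0.150095 = 0.849905

0.8499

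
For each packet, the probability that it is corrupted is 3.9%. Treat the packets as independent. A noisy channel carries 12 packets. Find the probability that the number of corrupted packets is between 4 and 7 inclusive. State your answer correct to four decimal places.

0.0009

X ~ Binomial(12, 0.039); P(4 ≤ X ≤ 7) = Σ C(12,k) p^k (1−p)^(12−k) over k:
  k=4: C(12,4)·0.039^4·0.961^8 = 0.000833
  k=5: C(12,5)·0.039^5·0.961^7 = 0.000054
  k=6: C(12,6)·0.039^6·0.961^6 = 0.000003
  k=7: C(12,7)·0.039^7·0.961^5 = 0.000000
Total = 0.000890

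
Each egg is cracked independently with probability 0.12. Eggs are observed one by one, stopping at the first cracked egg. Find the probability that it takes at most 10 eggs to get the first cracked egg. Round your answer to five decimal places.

Y = number of eggs to the first success; geometric, p = 0.12.
P(Y ≤ 10) = 1 − (1−p)^10 = 1 − 0.2785010 = 0.7214990

0.72150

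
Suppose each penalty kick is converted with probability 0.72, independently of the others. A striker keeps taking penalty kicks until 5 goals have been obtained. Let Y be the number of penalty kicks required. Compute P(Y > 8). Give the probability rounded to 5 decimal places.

Needing more than 8 penalty kicks ⇔ fewer than 5 successes in the first 8. With X ~ Binomial(8, 0.72), P(Y > 8) = P(X ≤ 4).
  k=0: C(8,0)·0.72^0·0.28^8 = 0.0000378
  k=1: C(8,1)·0.72^1·0.28^7 = 0.0007772
  k=2: C(8,2)·0.72^2·0.28^6 = 0.0069947
  k=3: C(8,3)·0.72^3·0.28^5 = 0.0359729
  k=4: C(8,4)·0.72^4·0.28^4 = 0.1156272
P(X ≤ 4) = 0.1594099

0.15941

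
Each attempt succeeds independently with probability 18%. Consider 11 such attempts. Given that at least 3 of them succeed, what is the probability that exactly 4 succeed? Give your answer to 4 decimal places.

0.2729

X ~ Binomial(11, 0.18). Want P(X=4 | X≥3) = P(X=4) / P(X≥3).
P(X=4) = C(11,4)·0.18^4·0.82^7 = 0.086358
P(X≥3) = 1 − 0.112707 − 0.272147 − 0.298698 = 0.316447
Ratio = 0.086358 / 0.316447 = 0.272897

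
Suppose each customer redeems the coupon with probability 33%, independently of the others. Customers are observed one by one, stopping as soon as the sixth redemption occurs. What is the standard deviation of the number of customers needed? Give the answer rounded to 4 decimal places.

Y = total customers until the sixth success; negative binomial with r=6, p=0.33.
SD(Y) = √[r(1−p)/p²] = √(36.914601) = 6.075739

6.0757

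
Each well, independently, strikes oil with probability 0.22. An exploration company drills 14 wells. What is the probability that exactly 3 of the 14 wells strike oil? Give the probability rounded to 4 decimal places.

X ~ Binomial(n=14, p=0.22).
P(X=3) = C(14,3) · p^3 · (1−p)^11
= 364 · 0.010648 · 0.065019 = 0.252006

0.2520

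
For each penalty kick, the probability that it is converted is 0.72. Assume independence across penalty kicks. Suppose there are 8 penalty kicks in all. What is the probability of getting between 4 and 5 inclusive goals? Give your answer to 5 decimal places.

0.35349

X ~ Binomial(8, 0.72); P(4 ≤ X ≤ 5) = Σ C(8,k) p^k (1−p)^(8−k) over k:
  k=4: C(8,4)·0.72^4·0.28^4 = 0.1156272
  k=5: C(8,5)·0.72^5·0.28^3 = 0.2378617
Total = 0.3534890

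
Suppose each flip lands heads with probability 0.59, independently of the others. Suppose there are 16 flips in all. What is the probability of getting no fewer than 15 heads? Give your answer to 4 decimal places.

0.0026

X ~ Binomial(16, 0.59); P(X ≥ 15) = Σ C(16,k) p^k (1−p)^(16−k) over k:
  k=15: C(16,15)·0.59^15·0.41^1 = 0.002397
  k=16: C(16,16)·0.59^16·0.41^0 = 0.000216
Total = 0.002613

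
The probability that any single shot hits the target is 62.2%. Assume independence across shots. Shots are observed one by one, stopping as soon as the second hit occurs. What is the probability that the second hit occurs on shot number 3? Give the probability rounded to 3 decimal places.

0.292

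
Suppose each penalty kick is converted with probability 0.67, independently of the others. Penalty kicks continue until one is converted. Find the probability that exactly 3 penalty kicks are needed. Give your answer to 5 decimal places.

Geometric (trials to first success), p = 0.67.
P(Y = 3) = (1−p)^2 · p = 0.1089 · 0.67 = 0.0729630

0.07296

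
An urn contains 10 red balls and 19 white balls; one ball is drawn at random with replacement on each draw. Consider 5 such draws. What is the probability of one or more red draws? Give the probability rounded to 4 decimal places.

0.8793

P(at least one) = 1 − P(none) = 1 − (1 − 0.344828)^5
= 1 − 0.120720 = 0.879280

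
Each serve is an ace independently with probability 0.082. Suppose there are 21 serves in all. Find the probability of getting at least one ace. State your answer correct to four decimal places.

P(at least one) = 1 − P(none) = 1 − (1 − 0.082)^21
= 1 − 0.165843 = 0.834157

0.8342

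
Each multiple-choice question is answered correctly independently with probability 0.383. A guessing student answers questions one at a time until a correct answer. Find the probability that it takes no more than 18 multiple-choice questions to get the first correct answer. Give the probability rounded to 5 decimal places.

0.99983

Y = number of multiple-choice questions to the first success; geometric, p = 0.383.
P(Y ≤ 18) = 1 − (1−p)^18 = 1 − 0.0001679 = 0.9998321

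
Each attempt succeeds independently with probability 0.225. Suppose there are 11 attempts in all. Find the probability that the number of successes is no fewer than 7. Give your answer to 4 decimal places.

X ~ Binomial(11, 0.225); P(X ≥ 7) = Σ C(11,k) p^k (1−p)^(11−k) over k:
  k=7: C(11,7)·0.225^7·0.775^4 = 0.003475
  k=8: C(11,8)·0.225^8·0.775^3 = 0.000504
  k=9: C(11,9)·0.225^9·0.775^2 = 0.000049
  k=10: C(11,10)·0.225^10·0.775^1 = 0.000003
  k=11: C(11,11)·0.225^11·0.775^0 = 0.000000
Total = 0.004032

0.0040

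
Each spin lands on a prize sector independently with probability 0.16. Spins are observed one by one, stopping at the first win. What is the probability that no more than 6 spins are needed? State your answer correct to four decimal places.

0.6487

Y = number of spins to the first success; geometric, p = 0.16.
P(Y ≤ 6) = 1 − (1−p)^6 = 1 − 0.351298 = 0.648702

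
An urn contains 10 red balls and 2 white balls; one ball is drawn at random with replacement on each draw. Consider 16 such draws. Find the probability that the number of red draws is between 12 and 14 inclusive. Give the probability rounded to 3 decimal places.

X ~ Binomial(16, 0.833333); P(12 ≤ X ≤ 14) = Σ C(16,k) p^k (1−p)^(16−k) over k:
  k=12: C(16,12)·0.833333^12·0.166667^4 = 0.15750
  k=13: C(16,13)·0.833333^13·0.166667^3 = 0.24231
  k=14: C(16,14)·0.833333^14·0.166667^2 = 0.25962
Total = 0.65944

0.659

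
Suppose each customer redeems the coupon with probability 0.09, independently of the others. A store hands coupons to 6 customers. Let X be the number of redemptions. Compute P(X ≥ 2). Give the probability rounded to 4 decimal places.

0.0952

X ~ Binomial(6, 0.09); P(X ≥ 2) = Σ C(6,k) p^k (1−p)^(6−k) over k:
  k=2: C(6,2)·0.09^2·0.91^4 = 0.083319
  k=3: C(6,3)·0.09^3·0.91^3 = 0.010987
  k=4: C(6,4)·0.09^4·0.91^2 = 0.000815
  k=5: C(6,5)·0.09^5·0.91^1 = 0.000032
  k=6: C(6,6)·0.09^6·0.91^0 = 0.000001
Total = 0.095153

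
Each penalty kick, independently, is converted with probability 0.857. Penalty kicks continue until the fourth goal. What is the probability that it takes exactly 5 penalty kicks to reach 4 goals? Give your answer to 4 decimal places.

Y = trial on which the fourth success occurs; negative binomial, r=4, p=0.857.
P(Y=5) = C(4,3) · p^4 · (1−p)^1
= 4 · 0.53942 · 0.143 = 0.308546

0.3085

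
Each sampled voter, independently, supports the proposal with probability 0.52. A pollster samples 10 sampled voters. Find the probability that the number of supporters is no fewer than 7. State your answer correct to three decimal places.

0.207

X ~ Binomial(10, 0.52); P(X ≥ 7) = Σ C(10,k) p^k (1−p)^(10−k) over k:
  k=7: C(10,7)·0.52^7·0.48^3 = 0.13644
  k=8: C(10,8)·0.52^8·0.48^2 = 0.05543
  k=9: C(10,9)·0.52^9·0.48^1 = 0.01334
  k=10: C(10,10)·0.52^10·0.48^0 = 0.00145
Total = 0.20665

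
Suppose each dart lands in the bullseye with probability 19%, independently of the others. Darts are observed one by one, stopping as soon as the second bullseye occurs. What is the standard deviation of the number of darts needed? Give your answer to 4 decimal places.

Y = total darts until the second success; negative binomial with r=2, p=0.19.
SD(Y) = √[r(1−p)/p²] = √(44.875346) = 6.698906

6.6989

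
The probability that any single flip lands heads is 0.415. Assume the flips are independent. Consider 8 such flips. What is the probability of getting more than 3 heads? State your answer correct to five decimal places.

0.44093

X ~ Binomial(8, 0.415); P(X ≥ 4) = Σ C(8,k) p^k (1−p)^(8−k) over k:
  k=4: C(8,4)·0.415^4·0.585^4 = 0.2431722
  k=5: C(8,5)·0.415^5·0.585^3 = 0.1380054
  k=6: C(8,6)·0.415^6·0.585^2 = 0.0489506
  k=7: C(8,7)·0.415^7·0.585^1 = 0.0099216
  k=8: C(8,8)·0.415^8·0.585^0 = 0.0008798
Total = 0.4409296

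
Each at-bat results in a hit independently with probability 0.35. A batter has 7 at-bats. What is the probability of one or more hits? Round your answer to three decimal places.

0.951

P(at least one) = 1 − P(none) = 1 − (1 − 0.35)^7
= 1 − 0.04902 = 0.95098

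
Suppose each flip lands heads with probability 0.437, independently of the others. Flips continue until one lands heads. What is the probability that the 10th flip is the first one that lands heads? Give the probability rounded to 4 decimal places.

0.0025

Geometric (trials to first success), p = 0.437.
P(Y = 10) = (1−p)^9 · p = 0.005683 · 0.437 = 0.002483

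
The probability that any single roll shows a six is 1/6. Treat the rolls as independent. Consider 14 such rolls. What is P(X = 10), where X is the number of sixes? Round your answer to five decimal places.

X ~ Binomial(n=14, p=0.166667).
P(X=10) = C(14,10) · p^10 · (1−p)^4
= 1001 · 1.6538e-08 · 0.48225 = 0.0000080

0.00001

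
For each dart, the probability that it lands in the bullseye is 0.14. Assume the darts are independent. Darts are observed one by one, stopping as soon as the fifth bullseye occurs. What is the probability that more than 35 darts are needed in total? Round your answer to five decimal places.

Needing more than 35 darts ⇔ fewer than 5 successes in the first 35. With X ~ Binomial(35, 0.14), P(Y > 35) = P(X ≤ 4).
  k=0: C(35,0)·0.14^0·0.86^35 = 0.0050985
  k=1: C(35,1)·0.14^1·0.86^34 = 0.0290498
  k=2: C(35,2)·0.14^2·0.86^33 = 0.0803937
  k=3: C(35,3)·0.14^3·0.86^32 = 0.1439608
  k=4: C(35,4)·0.14^4·0.86^31 = 0.1874838
P(X ≤ 4) = 0.4459866

0.44599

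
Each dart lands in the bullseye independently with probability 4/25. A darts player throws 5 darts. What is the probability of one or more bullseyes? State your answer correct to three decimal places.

P(at least one) = 1 − P(none) = 1 − (1 − 0.16)^5
= 1 − 0.41821 = 0.58179

0.582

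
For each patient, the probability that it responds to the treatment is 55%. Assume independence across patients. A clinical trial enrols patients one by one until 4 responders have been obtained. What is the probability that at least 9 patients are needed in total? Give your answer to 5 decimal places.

Needing more than 8 patients ⇔ fewer than 4 successes in the first 8. With X ~ Binomial(8, 0.55), P(Y > 8) = P(X ≤ 3).
  k=0: C(8,0)·0.55^0·0.45^8 = 0.0016815
  k=1: C(8,1)·0.55^1·0.45^7 = 0.0164415
  k=2: C(8,2)·0.55^2·0.45^6 = 0.0703329
  k=3: C(8,3)·0.55^3·0.45^5 = 0.1719249
P(X ≤ 3) = 0.2603807

0.26038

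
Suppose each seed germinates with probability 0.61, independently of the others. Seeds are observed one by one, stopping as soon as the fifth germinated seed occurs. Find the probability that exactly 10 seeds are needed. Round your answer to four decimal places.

0.0960

Y = trial on which the fifth success occurs; negative binomial, r=5, p=0.61.
P(Y=10) = C(9,4) · p^5 · (1−p)^5
= 126 · 0.08446 · 0.0090224 = 0.096016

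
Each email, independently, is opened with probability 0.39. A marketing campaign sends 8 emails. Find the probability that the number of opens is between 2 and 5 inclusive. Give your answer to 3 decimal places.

X ~ Binomial(8, 0.39); P(2 ≤ X ≤ 5) = Σ C(8,k) p^k (1−p)^(8−k) over k:
  k=2: C(8,2)·0.39^2·0.61^6 = 0.21941
  k=3: C(8,3)·0.39^3·0.61^5 = 0.28056
  k=4: C(8,4)·0.39^4·0.61^4 = 0.22422
  k=5: C(8,5)·0.39^5·0.61^3 = 0.11468
Total = 0.83888

0.839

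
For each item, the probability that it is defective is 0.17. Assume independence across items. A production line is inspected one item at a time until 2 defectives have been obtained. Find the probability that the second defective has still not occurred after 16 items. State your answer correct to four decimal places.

0.2170

Needing more than 16 items ⇔ fewer than 2 successes in the first 16. With X ~ Binomial(16, 0.17), P(Y > 16) = P(X ≤ 1).
  k=0: C(16,0)·0.17^0·0.83^16 = 0.050728
  k=1: C(16,1)·0.17^1·0.83^15 = 0.166242
P(X ≤ 1) = 0.216970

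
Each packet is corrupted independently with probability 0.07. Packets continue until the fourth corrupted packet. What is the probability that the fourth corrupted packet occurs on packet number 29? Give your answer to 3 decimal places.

0.013

Y = trial on which the fourth success occurs; negative binomial, r=4, p=0.07.
P(Y=29) = C(28,3) · p^4 · (1−p)^25
= 3276 · 2.401e-05 · 0.16296 = 0.01282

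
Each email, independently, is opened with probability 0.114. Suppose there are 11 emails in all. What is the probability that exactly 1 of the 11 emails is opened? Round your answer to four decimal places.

X ~ Binomial(n=11, p=0.114).
P(X=1) = C(11,1) · p^1 · (1−p)^10
= 11 · 0.114 · 0.29808 = 0.373796

0.3738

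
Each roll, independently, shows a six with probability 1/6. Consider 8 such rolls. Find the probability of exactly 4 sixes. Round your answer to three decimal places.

0.026

X ~ Binomial(n=8, p=0.166667).
P(X=4) = C(8,4) · p^4 · (1−p)^4
= 70 · 0.0007716 · 0.48225 = 0.02605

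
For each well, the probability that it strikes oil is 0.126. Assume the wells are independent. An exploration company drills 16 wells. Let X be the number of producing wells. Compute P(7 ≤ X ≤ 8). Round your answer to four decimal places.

X ~ Binomial(16, 0.126); P(7 ≤ X ≤ 8) = Σ C(16,k) p^k (1−p)^(16−k) over k:
  k=7: C(16,7)·0.126^7·0.874^9 = 0.001716
  k=8: C(16,8)·0.126^8·0.874^8 = 0.000278
Total = 0.001995

0.0020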